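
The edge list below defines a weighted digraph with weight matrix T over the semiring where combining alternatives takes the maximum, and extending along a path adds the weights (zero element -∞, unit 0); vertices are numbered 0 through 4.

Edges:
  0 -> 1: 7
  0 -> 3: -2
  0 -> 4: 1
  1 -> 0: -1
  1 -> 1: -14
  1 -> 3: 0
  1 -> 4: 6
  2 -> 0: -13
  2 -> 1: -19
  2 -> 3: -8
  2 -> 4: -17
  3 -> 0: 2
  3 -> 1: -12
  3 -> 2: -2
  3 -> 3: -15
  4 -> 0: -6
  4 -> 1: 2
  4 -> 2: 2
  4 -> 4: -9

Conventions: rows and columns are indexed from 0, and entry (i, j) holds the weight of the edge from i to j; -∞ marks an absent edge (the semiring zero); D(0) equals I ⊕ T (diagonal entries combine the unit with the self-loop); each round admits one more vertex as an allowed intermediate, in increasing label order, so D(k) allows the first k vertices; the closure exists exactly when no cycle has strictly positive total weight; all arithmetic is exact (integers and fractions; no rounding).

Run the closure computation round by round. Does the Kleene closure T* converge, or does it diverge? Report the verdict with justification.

D(0):
  [0, 7, -∞, -2, 1]
  [-1, 0, -∞, 0, 6]
  [-13, -19, 0, -8, -17]
  [2, -12, -2, 0, -∞]
  [-6, 2, 2, -∞, 0]
Detection: at round 1, diagonal entry (1, 1) turns strictly positive.
Key observation: the cycle 1->0->1 has total weight (-1) + 7, which is strictly positive.
Answer: DIVERGES — positive cycle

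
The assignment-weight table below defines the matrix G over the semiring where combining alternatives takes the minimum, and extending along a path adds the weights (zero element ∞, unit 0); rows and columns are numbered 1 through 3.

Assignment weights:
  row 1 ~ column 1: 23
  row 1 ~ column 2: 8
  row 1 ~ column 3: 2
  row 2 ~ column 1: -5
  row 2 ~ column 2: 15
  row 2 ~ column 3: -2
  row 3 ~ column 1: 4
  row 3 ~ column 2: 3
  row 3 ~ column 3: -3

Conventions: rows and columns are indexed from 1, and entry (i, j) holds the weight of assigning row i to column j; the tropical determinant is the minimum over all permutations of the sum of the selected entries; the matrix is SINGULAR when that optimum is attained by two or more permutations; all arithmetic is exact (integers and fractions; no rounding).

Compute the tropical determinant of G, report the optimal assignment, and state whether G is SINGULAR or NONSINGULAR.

σ = (1, 2, 3): 23 + 15 + (-3) = 35
σ = (1, 3, 2): 23 + (-2) + 3 = 24
σ = (2, 1, 3): 8 + (-5) + (-3) = 0
σ = (2, 3, 1): 8 + (-2) + 4 = 10
σ = (3, 1, 2): 2 + (-5) + 3 = 0
σ = (3, 2, 1): 2 + 15 + 4 = 21
Optimal value attained by: σ = (2, 1, 3).
Answer: det⊕(G) = 0; verdict: SINGULAR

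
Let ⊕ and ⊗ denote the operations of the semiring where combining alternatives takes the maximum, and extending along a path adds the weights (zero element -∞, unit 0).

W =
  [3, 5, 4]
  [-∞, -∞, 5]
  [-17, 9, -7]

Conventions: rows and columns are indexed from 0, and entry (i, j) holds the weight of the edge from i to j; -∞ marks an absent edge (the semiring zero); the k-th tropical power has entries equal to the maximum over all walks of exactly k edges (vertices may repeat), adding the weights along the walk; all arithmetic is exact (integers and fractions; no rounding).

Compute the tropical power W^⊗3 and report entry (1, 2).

W^⊗2:
  [6, 13, 10]
  [-12, 14, -2]
  [-14, 2, 14]
W^⊗3:
  [9, 19, 18]
  [-9, 7, 19]
  [-3, 23, 7]
Key observation: the optimum is the walk 1->2->1->2, with weight 5 + 9 + 5 = 19.
Optimal value attained by: walk 1->2->1->2.
Answer: (W^⊗3)[1][2] = 19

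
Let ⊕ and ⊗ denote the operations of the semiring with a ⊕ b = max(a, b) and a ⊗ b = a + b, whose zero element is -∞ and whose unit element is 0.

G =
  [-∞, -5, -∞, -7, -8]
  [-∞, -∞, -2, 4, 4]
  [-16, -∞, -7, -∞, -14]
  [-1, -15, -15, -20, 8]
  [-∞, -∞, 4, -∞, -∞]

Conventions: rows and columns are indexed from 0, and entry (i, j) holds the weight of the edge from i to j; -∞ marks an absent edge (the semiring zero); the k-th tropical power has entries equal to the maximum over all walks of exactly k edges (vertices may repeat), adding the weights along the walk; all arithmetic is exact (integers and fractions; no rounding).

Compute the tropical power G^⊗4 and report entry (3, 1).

G^⊗2:
  [-8, -22, -4, -1, 1]
  [3, -11, 8, -16, 12]
  [-23, -21, -10, -23, -21]
  [-21, -6, 12, -8, -9]
  [-12, -∞, -3, -∞, -10]
G^⊗3:
  [-2, -13, 5, -15, 7]
  [-8, -2, 16, -4, -5]
  [-24, -28, -17, -17, -15]
  [-4, -23, 5, -2, 0]
  [-19, -17, -6, -19, -17]
G^⊗4:
  [-11, -7, 11, -9, -7]
  [0, -13, 9, 2, 4]
  [-18, -29, -11, -24, -9]
  [-3, -9, 4, -11, 6]
  [-20, -24, -13, -13, -11]
Key observation: the optimum is the walk 3->4->2->0->1, with weight 8 + 4 + (-16) + (-5) = -9.
Optimal value attained by: walk 3->4->2->0->1.
Answer: (G^⊗4)[3][1] = -9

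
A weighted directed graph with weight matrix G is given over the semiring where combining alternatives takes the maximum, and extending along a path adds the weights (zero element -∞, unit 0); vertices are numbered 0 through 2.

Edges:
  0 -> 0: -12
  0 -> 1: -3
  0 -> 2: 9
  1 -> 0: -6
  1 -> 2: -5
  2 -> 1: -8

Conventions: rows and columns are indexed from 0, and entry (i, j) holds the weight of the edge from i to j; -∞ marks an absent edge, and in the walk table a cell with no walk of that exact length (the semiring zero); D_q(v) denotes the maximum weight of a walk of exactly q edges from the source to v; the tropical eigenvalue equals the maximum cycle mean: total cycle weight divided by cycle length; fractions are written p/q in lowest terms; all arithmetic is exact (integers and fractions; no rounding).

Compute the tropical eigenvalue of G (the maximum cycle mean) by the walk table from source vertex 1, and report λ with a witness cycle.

q=0: [-∞, 0, -∞]
q=1: [-6, -∞, -5]
q=2: [-18, -9, 3]
q=3: [-15, -5, -9]
Optimal cycle mean attained by: cycle 0->2->1->0, total 9 + (-8) + (-6), length 3.
Answer: λ = -5/3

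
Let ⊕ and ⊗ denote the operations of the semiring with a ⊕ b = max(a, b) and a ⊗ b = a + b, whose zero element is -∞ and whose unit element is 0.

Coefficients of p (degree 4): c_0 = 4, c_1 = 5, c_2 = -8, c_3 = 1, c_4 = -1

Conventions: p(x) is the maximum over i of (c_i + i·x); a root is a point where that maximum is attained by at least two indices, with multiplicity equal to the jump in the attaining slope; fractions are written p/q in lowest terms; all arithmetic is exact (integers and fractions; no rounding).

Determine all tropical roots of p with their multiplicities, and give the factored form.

hull edge (i=0, c=4) to (i=1, c=5): slope 1, span 1
hull edge (i=1, c=5) to (i=4, c=-1): slope -2, span 3
Factored form: p(x) = -1 ⊗ (x ⊕ (-1)) ⊗ (x ⊕ 2) ⊗ (x ⊕ 2) ⊗ (x ⊕ 2)
Answer: roots = -1 (mult 1), 2 (mult 3)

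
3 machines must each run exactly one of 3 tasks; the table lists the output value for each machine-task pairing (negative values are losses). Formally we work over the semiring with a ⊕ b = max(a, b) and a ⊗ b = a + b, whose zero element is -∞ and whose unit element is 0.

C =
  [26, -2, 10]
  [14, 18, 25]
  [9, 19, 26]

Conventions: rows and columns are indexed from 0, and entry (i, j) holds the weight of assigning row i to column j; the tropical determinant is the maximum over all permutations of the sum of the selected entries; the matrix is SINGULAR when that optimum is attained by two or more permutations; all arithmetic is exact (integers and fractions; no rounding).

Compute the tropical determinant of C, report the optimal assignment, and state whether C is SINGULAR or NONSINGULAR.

σ = (0, 1, 2): 26 + 18 + 26 = 70
σ = (0, 2, 1): 26 + 25 + 19 = 70
σ = (1, 0, 2): (-2) + 14 + 26 = 38
σ = (1, 2, 0): (-2) + 25 + 9 = 32
σ = (2, 0, 1): 10 + 14 + 19 = 43
σ = (2, 1, 0): 10 + 18 + 9 = 37
Optimal value attained by: σ = (0, 1, 2).
Answer: det⊕(C) = 70; verdict: SINGULAR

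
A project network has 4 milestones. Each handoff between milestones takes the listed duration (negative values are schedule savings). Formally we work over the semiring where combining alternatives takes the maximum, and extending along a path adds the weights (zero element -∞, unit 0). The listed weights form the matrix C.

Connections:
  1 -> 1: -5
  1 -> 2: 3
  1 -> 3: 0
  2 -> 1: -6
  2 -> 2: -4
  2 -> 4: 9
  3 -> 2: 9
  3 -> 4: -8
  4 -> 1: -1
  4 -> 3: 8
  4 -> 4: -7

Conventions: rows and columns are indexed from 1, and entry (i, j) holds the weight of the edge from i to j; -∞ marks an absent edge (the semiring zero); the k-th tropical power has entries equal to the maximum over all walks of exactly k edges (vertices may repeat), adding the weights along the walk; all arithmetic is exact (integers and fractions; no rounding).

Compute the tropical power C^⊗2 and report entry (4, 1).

C^⊗2:
  [-3, 9, -5, 12]
  [8, -3, 17, 5]
  [3, 5, 0, 18]
  [-6, 17, 1, 0]
Key observation: the optimum is the walk 4->1->1, with weight (-1) + (-5) = -6.
Optimal value attained by: walk 4->1->1.
Answer: (C^⊗2)[4][1] = -6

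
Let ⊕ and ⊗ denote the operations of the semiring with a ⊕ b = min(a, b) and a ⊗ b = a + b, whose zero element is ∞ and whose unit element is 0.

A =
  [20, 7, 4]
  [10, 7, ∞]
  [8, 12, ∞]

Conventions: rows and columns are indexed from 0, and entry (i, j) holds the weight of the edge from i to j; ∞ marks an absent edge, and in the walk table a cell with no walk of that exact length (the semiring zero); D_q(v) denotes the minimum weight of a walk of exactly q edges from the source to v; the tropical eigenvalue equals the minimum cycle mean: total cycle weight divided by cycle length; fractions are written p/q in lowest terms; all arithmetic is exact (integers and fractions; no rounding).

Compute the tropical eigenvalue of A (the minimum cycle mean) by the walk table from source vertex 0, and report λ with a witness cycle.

q=0: [0, ∞, ∞]
q=1: [20, 7, 4]
q=2: [12, 14, 24]
q=3: [24, 19, 16]
Optimal cycle mean attained by: cycle 0->2->0, total 4 + 8, length 2.
Answer: λ = 6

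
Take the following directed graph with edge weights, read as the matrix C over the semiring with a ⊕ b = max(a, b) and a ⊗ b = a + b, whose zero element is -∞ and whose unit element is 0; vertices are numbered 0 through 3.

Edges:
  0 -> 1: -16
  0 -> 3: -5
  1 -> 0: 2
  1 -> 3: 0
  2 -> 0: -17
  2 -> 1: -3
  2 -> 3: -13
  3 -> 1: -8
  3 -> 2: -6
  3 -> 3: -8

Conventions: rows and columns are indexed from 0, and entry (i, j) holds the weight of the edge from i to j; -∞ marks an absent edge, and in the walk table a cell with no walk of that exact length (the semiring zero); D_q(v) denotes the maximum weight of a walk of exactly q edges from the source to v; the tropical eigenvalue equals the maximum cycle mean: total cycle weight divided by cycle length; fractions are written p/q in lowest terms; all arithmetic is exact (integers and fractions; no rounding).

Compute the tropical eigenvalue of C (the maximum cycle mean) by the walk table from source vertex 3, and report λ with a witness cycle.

q=0: [-∞, -∞, -∞, 0]
q=1: [-∞, -8, -6, -8]
q=2: [-6, -9, -14, -8]
q=3: [-7, -16, -14, -9]
q=4: [-14, -17, -15, -12]
Optimal cycle mean attained by: cycle 0->3->2->1->0, total (-5) + (-6) + (-3) + 2, length 4.
Answer: λ = -3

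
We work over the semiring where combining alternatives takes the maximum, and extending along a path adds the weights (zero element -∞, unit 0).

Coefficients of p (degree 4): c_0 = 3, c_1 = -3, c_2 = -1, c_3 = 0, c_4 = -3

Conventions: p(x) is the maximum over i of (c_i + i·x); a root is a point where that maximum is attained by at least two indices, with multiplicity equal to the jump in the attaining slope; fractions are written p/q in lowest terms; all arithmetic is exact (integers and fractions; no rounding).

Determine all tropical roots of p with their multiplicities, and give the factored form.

hull edge (i=0, c=3) to (i=3, c=0): slope -1, span 3
hull edge (i=3, c=0) to (i=4, c=-3): slope -3, span 1
Factored form: p(x) = -3 ⊗ (x ⊕ 1) ⊗ (x ⊕ 1) ⊗ (x ⊕ 1) ⊗ (x ⊕ 3)
Answer: roots = 1 (mult 3), 3 (mult 1)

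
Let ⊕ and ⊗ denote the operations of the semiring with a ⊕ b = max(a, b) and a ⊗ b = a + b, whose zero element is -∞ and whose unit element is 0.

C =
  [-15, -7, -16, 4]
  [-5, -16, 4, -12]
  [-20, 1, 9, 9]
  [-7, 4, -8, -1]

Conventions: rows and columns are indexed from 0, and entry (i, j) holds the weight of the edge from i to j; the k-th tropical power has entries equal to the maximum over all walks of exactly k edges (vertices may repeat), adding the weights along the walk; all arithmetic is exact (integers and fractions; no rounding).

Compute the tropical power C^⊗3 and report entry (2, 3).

C^⊗2:
  [-3, 8, -3, 3]
  [-16, 5, 13, 13]
  [2, 13, 18, 18]
  [-1, 3, 8, 1]
C^⊗3:
  [3, 7, 12, 6]
  [6, 17, 22, 22]
  [11, 22, 27, 27]
  [-2, 9, 17, 17]
Key observation: the optimum is the walk 2->2->2->3, with weight 9 + 9 + 9 = 27.
Optimal value attained by: walk 2->2->2->3.
Answer: (C^⊗3)[2][3] = 27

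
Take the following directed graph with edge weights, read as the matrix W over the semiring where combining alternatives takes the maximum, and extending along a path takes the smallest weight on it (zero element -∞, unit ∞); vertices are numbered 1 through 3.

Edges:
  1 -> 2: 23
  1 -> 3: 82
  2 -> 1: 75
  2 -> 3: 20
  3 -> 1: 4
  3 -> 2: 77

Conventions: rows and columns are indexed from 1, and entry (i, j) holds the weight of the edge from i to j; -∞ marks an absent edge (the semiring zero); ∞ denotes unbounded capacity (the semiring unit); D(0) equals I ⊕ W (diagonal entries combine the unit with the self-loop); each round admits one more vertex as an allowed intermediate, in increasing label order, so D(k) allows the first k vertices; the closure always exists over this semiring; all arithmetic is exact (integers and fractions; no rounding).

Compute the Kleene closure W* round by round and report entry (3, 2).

D(0):
  [∞, 23, 82]
  [75, ∞, 20]
  [4, 77, ∞]
D(1):
  [∞, 23, 82]
  [75, ∞, 75]
  [4, 77, ∞]
D(2):
  [∞, 23, 82]
  [75, ∞, 75]
  [75, 77, ∞]
D(3):
  [∞, 77, 82]
  [75, ∞, 75]
  [75, 77, ∞]
Answer: W*[3][2] = 77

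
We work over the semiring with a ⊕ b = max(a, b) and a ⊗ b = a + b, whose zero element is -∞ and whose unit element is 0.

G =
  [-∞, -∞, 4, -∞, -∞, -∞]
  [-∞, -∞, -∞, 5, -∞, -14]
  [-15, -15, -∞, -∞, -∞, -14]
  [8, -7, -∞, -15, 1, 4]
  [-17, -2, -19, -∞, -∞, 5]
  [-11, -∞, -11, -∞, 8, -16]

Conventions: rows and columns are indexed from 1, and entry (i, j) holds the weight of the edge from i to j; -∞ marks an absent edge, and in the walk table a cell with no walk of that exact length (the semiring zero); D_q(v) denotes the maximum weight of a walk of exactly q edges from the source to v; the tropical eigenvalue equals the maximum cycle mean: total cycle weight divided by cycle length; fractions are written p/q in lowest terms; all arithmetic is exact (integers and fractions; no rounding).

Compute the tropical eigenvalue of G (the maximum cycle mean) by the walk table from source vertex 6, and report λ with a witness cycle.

q=0: [-∞, -∞, -∞, -∞, -∞, 0]
q=1: [-11, -∞, -11, -∞, 8, -16]
q=2: [-9, 6, -7, -∞, -8, 13]
q=3: [2, -10, 2, 11, 21, -3]
q=4: [19, 19, 6, -4, 12, 26]
q=5: [15, 10, 23, 24, 34, 17]
q=6: [32, 32, 19, 15, 25, 39]
Optimal cycle mean attained by: cycle 5->6->5, total 5 + 8, length 2.
Answer: λ = 13/2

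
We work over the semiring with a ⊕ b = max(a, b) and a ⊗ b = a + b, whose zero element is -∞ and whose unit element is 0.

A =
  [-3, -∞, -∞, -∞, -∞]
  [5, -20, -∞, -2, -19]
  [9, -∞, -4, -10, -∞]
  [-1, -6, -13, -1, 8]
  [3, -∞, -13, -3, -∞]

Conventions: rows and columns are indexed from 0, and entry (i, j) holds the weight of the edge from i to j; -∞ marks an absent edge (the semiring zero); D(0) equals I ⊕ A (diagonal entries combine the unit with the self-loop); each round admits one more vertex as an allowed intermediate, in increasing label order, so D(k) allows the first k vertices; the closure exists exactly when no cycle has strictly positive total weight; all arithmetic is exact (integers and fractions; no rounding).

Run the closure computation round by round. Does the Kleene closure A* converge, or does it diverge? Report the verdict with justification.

D(0):
  [0, -∞, -∞, -∞, -∞]
  [5, 0, -∞, -2, -19]
  [9, -∞, 0, -10, -∞]
  [-1, -6, -13, 0, 8]
  [3, -∞, -13, -3, 0]
D(1):
  [0, -∞, -∞, -∞, -∞]
  [5, 0, -∞, -2, -19]
  [9, -∞, 0, -10, -∞]
  [-1, -6, -13, 0, 8]
  [3, -∞, -13, -3, 0]
D(2):
  [0, -∞, -∞, -∞, -∞]
  [5, 0, -∞, -2, -19]
  [9, -∞, 0, -10, -∞]
  [-1, -6, -13, 0, 8]
  [3, -∞, -13, -3, 0]
D(3):
  [0, -∞, -∞, -∞, -∞]
  [5, 0, -∞, -2, -19]
  [9, -∞, 0, -10, -∞]
  [-1, -6, -13, 0, 8]
  [3, -∞, -13, -3, 0]
Detection: at round 4, diagonal entry (4, 4) turns strictly positive.
Key observation: the cycle 4->3->4 has total weight (-3) + 8, which is strictly positive.
Answer: DIVERGES — positive cycle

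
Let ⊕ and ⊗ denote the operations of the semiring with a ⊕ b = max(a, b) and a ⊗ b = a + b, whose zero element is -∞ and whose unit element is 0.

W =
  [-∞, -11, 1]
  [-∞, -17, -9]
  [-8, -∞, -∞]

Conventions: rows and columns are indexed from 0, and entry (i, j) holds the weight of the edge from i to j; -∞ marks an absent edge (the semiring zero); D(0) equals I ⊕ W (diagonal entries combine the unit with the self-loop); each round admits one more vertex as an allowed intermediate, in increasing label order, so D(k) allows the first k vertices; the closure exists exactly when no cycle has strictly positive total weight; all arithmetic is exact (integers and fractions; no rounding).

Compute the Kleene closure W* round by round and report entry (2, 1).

D(0):
  [0, -11, 1]
  [-∞, 0, -9]
  [-8, -∞, 0]
D(1):
  [0, -11, 1]
  [-∞, 0, -9]
  [-8, -19, 0]
D(2):
  [0, -11, 1]
  [-∞, 0, -9]
  [-8, -19, 0]
D(3):
  [0, -11, 1]
  [-17, 0, -9]
  [-8, -19, 0]
Answer: W*[2][1] = -19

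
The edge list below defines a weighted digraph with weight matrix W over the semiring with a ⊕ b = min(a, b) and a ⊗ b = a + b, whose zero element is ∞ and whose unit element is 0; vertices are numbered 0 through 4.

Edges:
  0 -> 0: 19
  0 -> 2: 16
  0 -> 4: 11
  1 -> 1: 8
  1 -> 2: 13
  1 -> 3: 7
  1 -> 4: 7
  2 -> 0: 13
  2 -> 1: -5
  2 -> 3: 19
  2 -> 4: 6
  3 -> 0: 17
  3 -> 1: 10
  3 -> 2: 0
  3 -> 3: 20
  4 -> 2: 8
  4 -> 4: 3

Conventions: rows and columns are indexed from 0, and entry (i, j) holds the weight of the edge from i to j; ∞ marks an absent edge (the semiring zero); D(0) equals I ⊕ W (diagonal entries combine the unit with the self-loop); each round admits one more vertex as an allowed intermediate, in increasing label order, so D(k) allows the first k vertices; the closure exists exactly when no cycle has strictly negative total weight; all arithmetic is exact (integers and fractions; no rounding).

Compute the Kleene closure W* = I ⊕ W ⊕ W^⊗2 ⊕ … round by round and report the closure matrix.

D(0):
  [0, ∞, 16, ∞, 11]
  [∞, 0, 13, 7, 7]
  [13, -5, 0, 19, 6]
  [17, 10, 0, 0, ∞]
  [∞, ∞, 8, ∞, 0]
D(1):
  [0, ∞, 16, ∞, 11]
  [∞, 0, 13, 7, 7]
  [13, -5, 0, 19, 6]
  [17, 10, 0, 0, 28]
  [∞, ∞, 8, ∞, 0]
D(2):
  [0, ∞, 16, ∞, 11]
  [∞, 0, 13, 7, 7]
  [13, -5, 0, 2, 2]
  [17, 10, 0, 0, 17]
  [∞, ∞, 8, ∞, 0]
D(3):
  [0, 11, 16, 18, 11]
  [26, 0, 13, 7, 7]
  [13, -5, 0, 2, 2]
  [13, -5, 0, 0, 2]
  [21, 3, 8, 10, 0]
D(4):
  [0, 11, 16, 18, 11]
  [20, 0, 7, 7, 7]
  [13, -5, 0, 2, 2]
  [13, -5, 0, 0, 2]
  [21, 3, 8, 10, 0]
D(5):
  [0, 11, 16, 18, 11]
  [20, 0, 7, 7, 7]
  [13, -5, 0, 2, 2]
  [13, -5, 0, 0, 2]
  [21, 3, 8, 10, 0]
Answer: W* = [[0, 11, 16, 18, 11], [20, 0, 7, 7, 7], [13, -5, 0, 2, 2], [13, -5, 0, 0, 2], [21, 3, 8, 10, 0]]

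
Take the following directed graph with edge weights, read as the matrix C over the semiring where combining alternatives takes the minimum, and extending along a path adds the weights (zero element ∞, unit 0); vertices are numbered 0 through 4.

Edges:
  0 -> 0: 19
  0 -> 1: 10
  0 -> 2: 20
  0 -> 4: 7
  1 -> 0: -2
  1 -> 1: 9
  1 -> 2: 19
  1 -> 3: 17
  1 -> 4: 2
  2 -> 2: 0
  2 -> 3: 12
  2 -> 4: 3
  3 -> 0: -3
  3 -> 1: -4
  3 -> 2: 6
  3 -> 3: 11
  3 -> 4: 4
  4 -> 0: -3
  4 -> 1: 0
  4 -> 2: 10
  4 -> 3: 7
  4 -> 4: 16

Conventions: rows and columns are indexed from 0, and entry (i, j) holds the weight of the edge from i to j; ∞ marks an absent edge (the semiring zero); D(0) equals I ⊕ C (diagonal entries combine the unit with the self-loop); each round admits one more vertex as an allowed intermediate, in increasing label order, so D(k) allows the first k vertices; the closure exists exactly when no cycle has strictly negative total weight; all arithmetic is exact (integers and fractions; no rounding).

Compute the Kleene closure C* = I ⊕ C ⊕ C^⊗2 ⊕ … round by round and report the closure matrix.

D(0):
  [0, 10, 20, ∞, 7]
  [-2, 0, 19, 17, 2]
  [∞, ∞, 0, 12, 3]
  [-3, -4, 6, 0, 4]
  [-3, 0, 10, 7, 0]
D(1):
  [0, 10, 20, ∞, 7]
  [-2, 0, 18, 17, 2]
  [∞, ∞, 0, 12, 3]
  [-3, -4, 6, 0, 4]
  [-3, 0, 10, 7, 0]
D(2):
  [0, 10, 20, 27, 7]
  [-2, 0, 18, 17, 2]
  [∞, ∞, 0, 12, 3]
  [-6, -4, 6, 0, -2]
  [-3, 0, 10, 7, 0]
D(3):
  [0, 10, 20, 27, 7]
  [-2, 0, 18, 17, 2]
  [∞, ∞, 0, 12, 3]
  [-6, -4, 6, 0, -2]
  [-3, 0, 10, 7, 0]
D(4):
  [0, 10, 20, 27, 7]
  [-2, 0, 18, 17, 2]
  [6, 8, 0, 12, 3]
  [-6, -4, 6, 0, -2]
  [-3, 0, 10, 7, 0]
D(5):
  [0, 7, 17, 14, 7]
  [-2, 0, 12, 9, 2]
  [0, 3, 0, 10, 3]
  [-6, -4, 6, 0, -2]
  [-3, 0, 10, 7, 0]
Answer: C* = [[0, 7, 17, 14, 7], [-2, 0, 12, 9, 2], [0, 3, 0, 10, 3], [-6, -4, 6, 0, -2], [-3, 0, 10, 7, 0]]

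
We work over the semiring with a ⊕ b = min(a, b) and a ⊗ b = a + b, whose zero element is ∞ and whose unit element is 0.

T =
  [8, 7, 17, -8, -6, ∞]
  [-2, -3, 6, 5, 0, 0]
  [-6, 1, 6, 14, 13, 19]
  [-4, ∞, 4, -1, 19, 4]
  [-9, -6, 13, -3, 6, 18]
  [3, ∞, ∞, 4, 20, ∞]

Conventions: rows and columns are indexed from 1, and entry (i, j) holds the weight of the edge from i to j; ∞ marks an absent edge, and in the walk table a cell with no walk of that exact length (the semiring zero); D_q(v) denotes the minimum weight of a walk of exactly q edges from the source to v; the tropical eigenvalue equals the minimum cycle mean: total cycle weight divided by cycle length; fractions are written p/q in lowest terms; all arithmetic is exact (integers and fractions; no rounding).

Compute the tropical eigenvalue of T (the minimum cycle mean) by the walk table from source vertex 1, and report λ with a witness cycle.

q=0: [0, ∞, ∞, ∞, ∞, ∞]
q=1: [8, 7, 17, -8, -6, ∞]
q=2: [-15, -12, -4, -9, 0, -4]
q=3: [-14, -15, -6, -23, -21, -12]
q=4: [-30, -27, -19, -24, -20, -19]
q=5: [-29, -30, -21, -38, -36, -27]
q=6: [-45, -42, -34, -39, -35, -34]
Optimal cycle mean attained by: cycle 1->5->1, total (-6) + (-9), length 2.
Answer: λ = -15/2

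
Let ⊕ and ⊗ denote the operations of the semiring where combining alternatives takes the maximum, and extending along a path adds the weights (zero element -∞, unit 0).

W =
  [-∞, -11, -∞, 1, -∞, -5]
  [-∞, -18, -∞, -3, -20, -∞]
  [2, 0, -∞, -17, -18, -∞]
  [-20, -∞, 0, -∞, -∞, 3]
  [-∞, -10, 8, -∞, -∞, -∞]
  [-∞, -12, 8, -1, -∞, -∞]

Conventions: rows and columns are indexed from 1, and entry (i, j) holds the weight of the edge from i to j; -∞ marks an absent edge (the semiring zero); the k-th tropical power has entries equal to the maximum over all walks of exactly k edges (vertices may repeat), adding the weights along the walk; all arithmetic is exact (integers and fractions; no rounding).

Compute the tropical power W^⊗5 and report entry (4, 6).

W^⊗2:
  [-19, -17, 3, -6, -31, 4]
  [-23, -30, -3, -21, -38, 0]
  [-37, -9, -10, 3, -20, -3]
  [2, 0, 11, 2, -18, -25]
  [10, 8, -∞, -9, -10, -∞]
  [10, 8, -1, -9, -10, 2]
W^⊗3:
  [5, 3, 12, 3, -15, -3]
  [-1, -3, 8, -1, -21, -18]
  [-8, -10, 5, -4, -28, 6]
  [13, 11, 2, 3, -7, 5]
  [-29, -1, -2, 11, -12, 5]
  [1, -1, 10, 11, -12, 5]
W^⊗4:
  [14, 12, 5, 6, -6, 6]
  [10, 8, -1, 0, -10, 2]
  [7, 5, 14, 5, -13, -1]
  [4, 2, 13, 14, -9, 8]
  [0, -2, 13, 4, -20, 14]
  [12, 10, 13, 4, -8, 14]
W^⊗5:
  [7, 5, 14, 15, -8, 9]
  [1, -1, 10, 11, -12, 5]
  [16, 14, 7, 8, -4, 8]
  [15, 13, 16, 7, -5, 17]
  [15, 13, 22, 13, -5, 7]
  [15, 13, 22, 13, -5, 7]
Key observation: the optimum is the walk 4->6->3->1->4->6, with weight 3 + 8 + 2 + 1 + 3 = 17.
Optimal value attained by: walk 4->6->3->1->4->6.
Answer: (W^⊗5)[4][6] = 17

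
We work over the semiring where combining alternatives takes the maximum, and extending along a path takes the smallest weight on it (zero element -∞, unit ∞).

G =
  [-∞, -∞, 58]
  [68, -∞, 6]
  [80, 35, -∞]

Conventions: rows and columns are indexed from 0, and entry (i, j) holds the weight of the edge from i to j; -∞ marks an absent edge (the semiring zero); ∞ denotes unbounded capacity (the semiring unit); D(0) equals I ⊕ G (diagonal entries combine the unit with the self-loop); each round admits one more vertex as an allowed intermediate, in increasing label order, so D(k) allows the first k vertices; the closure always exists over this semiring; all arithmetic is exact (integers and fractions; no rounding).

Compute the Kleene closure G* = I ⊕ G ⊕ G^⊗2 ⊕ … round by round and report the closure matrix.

D(0):
  [∞, -∞, 58]
  [68, ∞, 6]
  [80, 35, ∞]
D(1):
  [∞, -∞, 58]
  [68, ∞, 58]
  [80, 35, ∞]
D(2):
  [∞, -∞, 58]
  [68, ∞, 58]
  [80, 35, ∞]
D(3):
  [∞, 35, 58]
  [68, ∞, 58]
  [80, 35, ∞]
Answer: G* = [[∞, 35, 58], [68, ∞, 58], [80, 35, ∞]]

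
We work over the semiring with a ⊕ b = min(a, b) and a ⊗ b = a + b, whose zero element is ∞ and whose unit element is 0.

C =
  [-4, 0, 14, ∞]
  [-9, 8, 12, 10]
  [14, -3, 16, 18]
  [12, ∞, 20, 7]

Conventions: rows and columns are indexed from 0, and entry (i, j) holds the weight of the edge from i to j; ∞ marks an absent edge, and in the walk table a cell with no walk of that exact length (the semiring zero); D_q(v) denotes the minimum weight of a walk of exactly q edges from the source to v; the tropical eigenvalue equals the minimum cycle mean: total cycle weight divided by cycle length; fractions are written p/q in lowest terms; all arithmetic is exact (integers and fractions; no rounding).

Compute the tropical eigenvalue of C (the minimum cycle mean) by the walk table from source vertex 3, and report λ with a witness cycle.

q=0: [∞, ∞, ∞, 0]
q=1: [12, ∞, 20, 7]
q=2: [8, 12, 26, 14]
q=3: [3, 8, 22, 21]
q=4: [-1, 3, 17, 18]
Optimal cycle mean attained by: cycle 0->1->0, total 0 + (-9), length 2.
Answer: λ = -9/2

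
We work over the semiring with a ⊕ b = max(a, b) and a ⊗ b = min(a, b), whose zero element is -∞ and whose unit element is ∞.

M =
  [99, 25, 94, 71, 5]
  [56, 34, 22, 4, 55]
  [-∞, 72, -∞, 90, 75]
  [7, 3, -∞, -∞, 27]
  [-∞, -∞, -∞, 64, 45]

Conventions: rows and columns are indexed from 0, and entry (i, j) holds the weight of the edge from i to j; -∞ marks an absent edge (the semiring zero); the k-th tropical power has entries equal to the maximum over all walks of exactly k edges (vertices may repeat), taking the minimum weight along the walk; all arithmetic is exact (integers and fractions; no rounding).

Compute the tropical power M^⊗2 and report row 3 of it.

M^⊗2:
  [99, 72, 94, 90, 75]
  [56, 34, 56, 56, 45]
  [56, 34, 22, 64, 55]
  [7, 7, 7, 27, 27]
  [7, 3, -∞, 45, 45]
Answer: row 3 of M^⊗2 = [7, 7, 7, 27, 27]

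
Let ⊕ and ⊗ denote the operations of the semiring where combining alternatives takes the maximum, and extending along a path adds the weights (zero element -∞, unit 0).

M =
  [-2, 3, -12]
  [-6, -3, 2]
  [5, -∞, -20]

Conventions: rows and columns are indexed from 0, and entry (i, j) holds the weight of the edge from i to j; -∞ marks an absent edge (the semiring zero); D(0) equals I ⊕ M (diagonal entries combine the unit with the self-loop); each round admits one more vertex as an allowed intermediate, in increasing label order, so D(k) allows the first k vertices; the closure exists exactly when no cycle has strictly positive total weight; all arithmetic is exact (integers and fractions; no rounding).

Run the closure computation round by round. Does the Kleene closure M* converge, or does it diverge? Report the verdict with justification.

D(0):
  [0, 3, -12]
  [-6, 0, 2]
  [5, -∞, 0]
D(1):
  [0, 3, -12]
  [-6, 0, 2]
  [5, 8, 0]
Detection: at round 2, diagonal entry (2, 2) turns strictly positive.
Key observation: the cycle 2->0->1->2 has total weight 5 + 3 + 2, which is strictly positive.
Answer: DIVERGES — positive cycle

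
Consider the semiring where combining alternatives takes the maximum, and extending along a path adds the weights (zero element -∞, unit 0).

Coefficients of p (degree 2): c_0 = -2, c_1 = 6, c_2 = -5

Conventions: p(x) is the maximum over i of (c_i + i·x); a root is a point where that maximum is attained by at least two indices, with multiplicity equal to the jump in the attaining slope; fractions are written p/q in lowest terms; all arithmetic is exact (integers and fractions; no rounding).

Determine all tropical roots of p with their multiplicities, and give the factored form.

hull edge (i=0, c=-2) to (i=1, c=6): slope 8, span 1
hull edge (i=1, c=6) to (i=2, c=-5): slope -11, span 1
Factored form: p(x) = -5 ⊗ (x ⊕ (-8)) ⊗ (x ⊕ 11)
Answer: roots = -8 (mult 1), 11 (mult 1)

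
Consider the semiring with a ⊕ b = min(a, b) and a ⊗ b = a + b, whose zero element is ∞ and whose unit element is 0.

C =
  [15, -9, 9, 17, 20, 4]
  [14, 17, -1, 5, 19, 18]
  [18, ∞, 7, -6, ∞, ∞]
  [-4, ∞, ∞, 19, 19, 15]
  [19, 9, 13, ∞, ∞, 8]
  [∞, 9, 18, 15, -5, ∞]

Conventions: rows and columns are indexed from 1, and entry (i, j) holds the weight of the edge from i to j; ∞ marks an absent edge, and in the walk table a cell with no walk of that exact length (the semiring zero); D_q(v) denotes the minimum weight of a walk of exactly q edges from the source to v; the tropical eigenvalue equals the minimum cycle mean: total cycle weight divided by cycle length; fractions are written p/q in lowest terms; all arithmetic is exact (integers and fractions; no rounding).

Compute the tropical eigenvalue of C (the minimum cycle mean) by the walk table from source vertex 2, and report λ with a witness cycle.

q=0: [∞, 0, ∞, ∞, ∞, ∞]
q=1: [14, 17, -1, 5, 19, 18]
q=2: [1, 5, 6, -7, 13, 18]
q=3: [-11, -8, 4, 0, 12, 5]
q=4: [-4, -20, -9, -3, 0, -7]
q=5: [-7, -13, -21, -15, -12, -2]
q=6: [-19, -16, -14, -27, -7, -4]
Optimal cycle mean attained by: cycle 1->2->3->4->1, total (-9) + (-1) + (-6) + (-4), length 4.
Answer: λ = -5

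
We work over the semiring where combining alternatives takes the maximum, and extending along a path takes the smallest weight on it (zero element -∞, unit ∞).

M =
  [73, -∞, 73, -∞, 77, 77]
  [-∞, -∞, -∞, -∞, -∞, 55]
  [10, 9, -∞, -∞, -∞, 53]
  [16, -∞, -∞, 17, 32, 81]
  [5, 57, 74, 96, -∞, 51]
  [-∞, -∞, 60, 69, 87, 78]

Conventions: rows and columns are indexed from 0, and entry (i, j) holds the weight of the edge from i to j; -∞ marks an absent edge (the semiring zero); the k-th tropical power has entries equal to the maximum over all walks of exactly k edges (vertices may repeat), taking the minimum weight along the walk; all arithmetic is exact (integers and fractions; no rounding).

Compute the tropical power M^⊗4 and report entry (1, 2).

M^⊗2:
  [73, 57, 74, 77, 77, 77]
  [-∞, -∞, 55, 55, 55, 55]
  [10, -∞, 53, 53, 53, 53]
  [16, 32, 60, 69, 81, 78]
  [16, 9, 51, 51, 51, 81]
  [16, 57, 74, 87, 78, 78]
M^⊗3:
  [73, 57, 74, 77, 77, 77]
  [16, 55, 55, 55, 55, 55]
  [16, 53, 53, 53, 53, 53]
  [16, 57, 74, 81, 78, 78]
  [16, 51, 60, 69, 81, 78]
  [16, 57, 74, 78, 78, 81]
M^⊗4:
  [73, 57, 74, 77, 77, 77]
  [16, 55, 55, 55, 55, 55]
  [16, 53, 53, 53, 53, 53]
  [16, 57, 74, 78, 78, 81]
  [16, 57, 74, 81, 78, 78]
  [16, 57, 74, 78, 81, 78]
Key observation: the optimum is the walk 1->5->5->4->2, with weight 55 min 78 min 87 min 74 = 55.
Optimal value attained by: walk 1->5->5->4->2.
Answer: (M^⊗4)[1][2] = 55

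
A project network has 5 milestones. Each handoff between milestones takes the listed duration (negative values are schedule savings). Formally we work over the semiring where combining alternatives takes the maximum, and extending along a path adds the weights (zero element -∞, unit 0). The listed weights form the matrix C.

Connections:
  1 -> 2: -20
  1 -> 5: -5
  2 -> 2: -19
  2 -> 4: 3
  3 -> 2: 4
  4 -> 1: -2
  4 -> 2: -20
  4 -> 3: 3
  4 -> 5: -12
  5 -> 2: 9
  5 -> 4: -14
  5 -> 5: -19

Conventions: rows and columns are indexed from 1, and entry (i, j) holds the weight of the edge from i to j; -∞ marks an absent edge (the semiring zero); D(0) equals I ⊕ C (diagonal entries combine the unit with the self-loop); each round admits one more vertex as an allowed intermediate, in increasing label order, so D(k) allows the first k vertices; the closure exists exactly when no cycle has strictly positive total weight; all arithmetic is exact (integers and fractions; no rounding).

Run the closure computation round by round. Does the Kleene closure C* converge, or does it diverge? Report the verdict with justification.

D(0):
  [0, -20, -∞, -∞, -5]
  [-∞, 0, -∞, 3, -∞]
  [-∞, 4, 0, -∞, -∞]
  [-2, -20, 3, 0, -12]
  [-∞, 9, -∞, -14, 0]
D(1):
  [0, -20, -∞, -∞, -5]
  [-∞, 0, -∞, 3, -∞]
  [-∞, 4, 0, -∞, -∞]
  [-2, -20, 3, 0, -7]
  [-∞, 9, -∞, -14, 0]
D(2):
  [0, -20, -∞, -17, -5]
  [-∞, 0, -∞, 3, -∞]
  [-∞, 4, 0, 7, -∞]
  [-2, -20, 3, 0, -7]
  [-∞, 9, -∞, 12, 0]
Detection: at round 3, diagonal entry (4, 4) turns strictly positive.
Key observation: the cycle 4->3->2->4 has total weight 3 + 4 + 3, which is strictly positive.
Answer: DIVERGES — positive cycle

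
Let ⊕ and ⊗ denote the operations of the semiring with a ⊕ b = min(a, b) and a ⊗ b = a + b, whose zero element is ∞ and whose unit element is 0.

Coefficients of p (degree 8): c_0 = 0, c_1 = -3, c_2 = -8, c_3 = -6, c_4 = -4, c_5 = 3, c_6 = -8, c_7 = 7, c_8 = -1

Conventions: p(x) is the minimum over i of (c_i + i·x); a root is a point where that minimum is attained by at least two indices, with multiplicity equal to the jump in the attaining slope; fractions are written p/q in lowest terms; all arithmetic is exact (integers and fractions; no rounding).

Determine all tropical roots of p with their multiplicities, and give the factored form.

hull edge (i=0, c=0) to (i=2, c=-8): slope -4, span 2
hull edge (i=2, c=-8) to (i=6, c=-8): slope 0, span 4
hull edge (i=6, c=-8) to (i=8, c=-1): slope 7/2, span 2
Factored form: p(x) = -1 ⊗ (x ⊕ (-7/2)) ⊗ (x ⊕ (-7/2)) ⊗ (x ⊕ 0) ⊗ (x ⊕ 0) ⊗ (x ⊕ 0) ⊗ (x ⊕ 0) ⊗ (x ⊕ 4) ⊗ (x ⊕ 4)
Answer: roots = -7/2 (mult 2), 0 (mult 4), 4 (mult 2)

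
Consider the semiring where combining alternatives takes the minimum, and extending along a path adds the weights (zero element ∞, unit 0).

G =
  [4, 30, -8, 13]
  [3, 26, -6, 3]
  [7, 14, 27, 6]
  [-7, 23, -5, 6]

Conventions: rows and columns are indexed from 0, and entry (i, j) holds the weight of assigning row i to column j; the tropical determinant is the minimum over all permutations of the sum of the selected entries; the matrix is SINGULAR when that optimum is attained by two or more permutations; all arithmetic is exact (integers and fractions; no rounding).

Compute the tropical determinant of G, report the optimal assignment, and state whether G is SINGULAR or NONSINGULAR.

σ = (0, 1, 2, 3): 4 + 26 + 27 + 6 = 63
σ = (0, 1, 3, 2): 4 + 26 + 6 + (-5) = 31
σ = (0, 2, 1, 3): 4 + (-6) + 14 + 6 = 18
σ = (0, 2, 3, 1): 4 + (-6) + 6 + 23 = 27
σ = (0, 3, 1, 2): 4 + 3 + 14 + (-5) = 16
σ = (0, 3, 2, 1): 4 + 3 + 27 + 23 = 57
σ = (1, 0, 2, 3): 30 + 3 + 27 + 6 = 66
σ = (1, 0, 3, 2): 30 + 3 + 6 + (-5) = 34
σ = (1, 2, 0, 3): 30 + (-6) + 7 + 6 = 37
σ = (1, 2, 3, 0): 30 + (-6) + 6 + (-7) = 23
σ = (1, 3, 0, 2): 30 + 3 + 7 + (-5) = 35
σ = (1, 3, 2, 0): 30 + 3 + 27 + (-7) = 53
σ = (2, 0, 1, 3): (-8) + 3 + 14 + 6 = 15
σ = (2, 0, 3, 1): (-8) + 3 + 6 + 23 = 24
σ = (2, 1, 0, 3): (-8) + 26 + 7 + 6 = 31
σ = (2, 1, 3, 0): (-8) + 26 + 6 + (-7) = 17
σ = (2, 3, 0, 1): (-8) + 3 + 7 + 23 = 25
σ = (2, 3, 1, 0): (-8) + 3 + 14 + (-7) = 2
σ = (3, 0, 1, 2): 13 + 3 + 14 + (-5) = 25
σ = (3, 0, 2, 1): 13 + 3 + 27 + 23 = 66
σ = (3, 1, 0, 2): 13 + 26 + 7 + (-5) = 41
σ = (3, 1, 2, 0): 13 + 26 + 27 + (-7) = 59
σ = (3, 2, 0, 1): 13 + (-6) + 7 + 23 = 37
σ = (3, 2, 1, 0): 13 + (-6) + 14 + (-7) = 14
Optimal value attained by: σ = (2, 3, 1, 0).
Answer: det⊕(G) = 2; verdict: NONSINGULAR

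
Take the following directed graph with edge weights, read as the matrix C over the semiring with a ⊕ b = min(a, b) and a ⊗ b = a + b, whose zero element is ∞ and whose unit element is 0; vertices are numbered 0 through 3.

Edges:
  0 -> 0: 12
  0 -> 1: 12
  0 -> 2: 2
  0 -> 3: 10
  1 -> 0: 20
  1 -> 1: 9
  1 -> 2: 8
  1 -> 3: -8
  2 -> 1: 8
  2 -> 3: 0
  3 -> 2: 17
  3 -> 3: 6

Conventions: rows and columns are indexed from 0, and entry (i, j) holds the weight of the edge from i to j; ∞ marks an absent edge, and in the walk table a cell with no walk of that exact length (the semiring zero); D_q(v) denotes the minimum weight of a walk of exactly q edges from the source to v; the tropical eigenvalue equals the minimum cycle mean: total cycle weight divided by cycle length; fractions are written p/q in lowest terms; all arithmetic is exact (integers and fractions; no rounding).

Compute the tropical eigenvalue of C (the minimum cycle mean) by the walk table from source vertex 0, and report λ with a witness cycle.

q=0: [0, ∞, ∞, ∞]
q=1: [12, 12, 2, 10]
q=2: [24, 10, 14, 2]
q=3: [30, 19, 18, 2]
q=4: [39, 26, 19, 8]
Optimal cycle mean attained by: cycle 1->3->2->1, total (-8) + 17 + 8, length 3.
Answer: λ = 17/3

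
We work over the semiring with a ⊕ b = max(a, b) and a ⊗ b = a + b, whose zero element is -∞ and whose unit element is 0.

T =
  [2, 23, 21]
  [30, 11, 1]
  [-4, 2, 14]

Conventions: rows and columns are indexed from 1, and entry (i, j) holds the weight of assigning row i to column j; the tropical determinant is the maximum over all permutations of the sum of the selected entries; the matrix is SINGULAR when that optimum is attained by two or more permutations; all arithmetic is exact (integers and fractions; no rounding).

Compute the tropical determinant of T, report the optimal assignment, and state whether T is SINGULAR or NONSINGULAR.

σ = (1, 2, 3): 2 + 11 + 14 = 27
σ = (1, 3, 2): 2 + 1 + 2 = 5
σ = (2, 1, 3): 23 + 30 + 14 = 67
σ = (2, 3, 1): 23 + 1 + (-4) = 20
σ = (3, 1, 2): 21 + 30 + 2 = 53
σ = (3, 2, 1): 21 + 11 + (-4) = 28
Optimal value attained by: σ = (2, 1, 3).
Answer: det⊕(T) = 67; verdict: NONSINGULAR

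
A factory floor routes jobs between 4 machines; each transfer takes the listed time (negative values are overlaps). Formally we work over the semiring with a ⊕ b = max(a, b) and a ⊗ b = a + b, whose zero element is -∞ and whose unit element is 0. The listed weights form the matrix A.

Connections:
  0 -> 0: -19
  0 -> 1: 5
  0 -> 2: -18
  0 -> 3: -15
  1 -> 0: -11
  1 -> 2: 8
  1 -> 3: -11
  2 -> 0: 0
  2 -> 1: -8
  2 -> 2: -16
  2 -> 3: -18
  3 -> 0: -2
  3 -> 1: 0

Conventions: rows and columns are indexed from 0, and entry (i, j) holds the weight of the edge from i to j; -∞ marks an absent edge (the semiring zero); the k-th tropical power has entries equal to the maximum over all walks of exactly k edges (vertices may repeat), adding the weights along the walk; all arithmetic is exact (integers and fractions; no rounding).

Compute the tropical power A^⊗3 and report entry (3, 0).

A^⊗2:
  [-6, -14, 13, -6]
  [8, 0, -8, -10]
  [-16, 5, 0, -15]
  [-11, 3, 8, -11]
A^⊗3:
  [13, 5, -3, -5]
  [-8, 13, 8, -7]
  [0, -8, 13, -6]
  [8, 0, 11, -8]
Key observation: the optimum is the walk 3->1->2->0, with weight 0 + 8 + 0 = 8.
Optimal value attained by: walk 3->1->2->0.
Answer: (A^⊗3)[3][0] = 8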